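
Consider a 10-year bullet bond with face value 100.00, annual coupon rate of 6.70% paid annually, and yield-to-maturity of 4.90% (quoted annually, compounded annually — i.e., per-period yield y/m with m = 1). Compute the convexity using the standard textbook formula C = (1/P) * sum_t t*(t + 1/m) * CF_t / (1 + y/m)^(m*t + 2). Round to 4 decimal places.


Answer: Convexity = 70.6728

Derivation:
Coupon per period c = face * coupon_rate / m = 6.700000
Periods per year m = 1; per-period yield y/m = 0.049000
Number of cashflows N = 10
Cashflows (t years, CF_t, discount factor 1/(1+y/m)^(m*t), PV):
  t = 1.0000: CF_t = 6.700000, DF = 0.953289, PV = 6.387035
  t = 2.0000: CF_t = 6.700000, DF = 0.908760, PV = 6.088689
  t = 3.0000: CF_t = 6.700000, DF = 0.866310, PV = 5.804280
  t = 4.0000: CF_t = 6.700000, DF = 0.825844, PV = 5.533155
  t = 5.0000: CF_t = 6.700000, DF = 0.787268, PV = 5.274695
  t = 6.0000: CF_t = 6.700000, DF = 0.750494, PV = 5.028308
  t = 7.0000: CF_t = 6.700000, DF = 0.715437, PV = 4.793430
  t = 8.0000: CF_t = 6.700000, DF = 0.682018, PV = 4.569523
  t = 9.0000: CF_t = 6.700000, DF = 0.650161, PV = 4.356076
  t = 10.0000: CF_t = 106.700000, DF = 0.619791, PV = 66.131677
Price P = sum_t PV_t = 113.966869
Convexity numerator sum_t t*(t + 1/m) * CF_t / (1+y/m)^(m*t + 2):
  t = 1.0000: term = 11.608560
  t = 2.0000: term = 33.198931
  t = 3.0000: term = 63.296341
  t = 4.0000: term = 100.566160
  t = 5.0000: term = 143.802899
  t = 6.0000: term = 191.919979
  t = 7.0000: term = 243.940234
  t = 8.0000: term = 298.987077
  t = 9.0000: term = 356.276307
  t = 10.0000: term = 6610.757802
Convexity = (1/P) * sum = 8054.354290 / 113.966869 = 70.672770


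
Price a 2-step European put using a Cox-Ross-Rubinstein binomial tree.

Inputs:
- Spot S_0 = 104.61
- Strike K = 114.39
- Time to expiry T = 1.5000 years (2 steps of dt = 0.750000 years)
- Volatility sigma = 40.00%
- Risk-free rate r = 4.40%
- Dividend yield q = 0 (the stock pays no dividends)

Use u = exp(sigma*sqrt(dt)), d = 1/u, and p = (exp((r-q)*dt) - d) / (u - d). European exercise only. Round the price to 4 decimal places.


dt = T/N = 0.750000
u = exp(sigma*sqrt(dt)) = 1.413982; d = 1/u = 0.707222
p = (exp((r-q)*dt) - d) / (u - d) = 0.461724
Discount per step: exp(-r*dt) = 0.967539
Stock lattice S(k, i) with i counting down-moves:
  k=0: S(0,0) = 104.6100
  k=1: S(1,0) = 147.9167; S(1,1) = 73.9825
  k=2: S(2,0) = 209.1516; S(2,1) = 104.6100; S(2,2) = 52.3221
Terminal payoffs V(N, i) = max(K - S_T, 0):
  V(2,0) = 0.000000; V(2,1) = 9.780000; V(2,2) = 62.067901
Backward induction: V(k, i) = exp(-r*dt) * [p * V(k+1, i) + (1-p) * V(k+1, i+1)].
  V(1,0) = exp(-r*dt) * [p*0.000000 + (1-p)*9.780000] = 5.093450
  V(1,1) = exp(-r*dt) * [p*9.780000 + (1-p)*62.067901] = 36.694206
  V(0,0) = exp(-r*dt) * [p*5.093450 + (1-p)*36.694206] = 21.385867

Answer: Price = V(0,0) = 21.3859


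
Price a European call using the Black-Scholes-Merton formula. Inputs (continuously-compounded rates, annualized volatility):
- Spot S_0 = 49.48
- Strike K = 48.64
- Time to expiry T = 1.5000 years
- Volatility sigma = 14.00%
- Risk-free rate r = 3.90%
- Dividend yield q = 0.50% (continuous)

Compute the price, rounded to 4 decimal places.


d1 = (ln(S/K) + (r - q + 0.5*sigma^2) * T) / (sigma * sqrt(T)) = 0.48302952
d2 = d1 - sigma * sqrt(T) = 0.31156524
exp(-rT) = 0.94317824; exp(-qT) = 0.99252805
C = S_0 * exp(-qT) * N(d1) - K * exp(-rT) * N(d2)
N(d1) = 0.68546261; N(d2) = 0.62231452
C = 49.4800 * 0.99252805 * 0.68546261 - 48.6400 * 0.94317824 * 0.62231452 = 5.1138

Answer: Price = 5.1138


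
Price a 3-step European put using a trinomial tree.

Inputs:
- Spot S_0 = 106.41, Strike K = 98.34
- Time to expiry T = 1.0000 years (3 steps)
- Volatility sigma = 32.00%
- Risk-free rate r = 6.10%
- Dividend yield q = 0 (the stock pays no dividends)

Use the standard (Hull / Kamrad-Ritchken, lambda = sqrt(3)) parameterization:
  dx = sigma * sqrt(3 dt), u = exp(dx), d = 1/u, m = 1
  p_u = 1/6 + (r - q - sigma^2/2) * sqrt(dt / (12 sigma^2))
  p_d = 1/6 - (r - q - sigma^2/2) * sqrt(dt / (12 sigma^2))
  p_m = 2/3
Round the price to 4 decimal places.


Answer: Price = V(0,0) = 6.8397

Derivation:
dt = T/N = 0.333333; dx = sigma*sqrt(3*dt) = 0.320000
u = exp(dx) = 1.377128; d = 1/u = 0.726149
p_u = 0.171771, p_m = 0.666667, p_d = 0.161562
Discount per step: exp(-r*dt) = 0.979872
Stock lattice S(k, j) with j the centered position index:
  k=0: S(0,+0) = 106.4100
  k=1: S(1,-1) = 77.2695; S(1,+0) = 106.4100; S(1,+1) = 146.5402
  k=2: S(2,-2) = 56.1092; S(2,-1) = 77.2695; S(2,+0) = 106.4100; S(2,+1) = 146.5402; S(2,+2) = 201.8045
  k=3: S(3,-3) = 40.7436; S(3,-2) = 56.1092; S(3,-1) = 77.2695; S(3,+0) = 106.4100; S(3,+1) = 146.5402; S(3,+2) = 201.8045; S(3,+3) = 277.9106
Terminal payoffs V(N, j) = max(K - S_T, 0):
  V(3,-3) = 57.596368; V(3,-2) = 42.230813; V(3,-1) = 21.070481; V(3,+0) = 0.000000; V(3,+1) = 0.000000; V(3,+2) = 0.000000; V(3,+3) = 0.000000
Backward induction: V(k, j) = exp(-r*dt) * [p_u * V(k+1, j+1) + p_m * V(k+1, j) + p_d * V(k+1, j-1)]
  V(2,-2) = exp(-r*dt) * [p_u*21.070481 + p_m*42.230813 + p_d*57.596368] = 40.251753
  V(2,-1) = exp(-r*dt) * [p_u*0.000000 + p_m*21.070481 + p_d*42.230813] = 20.449834
  V(2,+0) = exp(-r*dt) * [p_u*0.000000 + p_m*0.000000 + p_d*21.070481] = 3.335680
  V(2,+1) = exp(-r*dt) * [p_u*0.000000 + p_m*0.000000 + p_d*0.000000] = 0.000000
  V(2,+2) = exp(-r*dt) * [p_u*0.000000 + p_m*0.000000 + p_d*0.000000] = 0.000000
  V(1,-1) = exp(-r*dt) * [p_u*3.335680 + p_m*20.449834 + p_d*40.251753] = 20.292530
  V(1,+0) = exp(-r*dt) * [p_u*0.000000 + p_m*3.335680 + p_d*20.449834] = 5.416451
  V(1,+1) = exp(-r*dt) * [p_u*0.000000 + p_m*0.000000 + p_d*3.335680] = 0.528073
  V(0,+0) = exp(-r*dt) * [p_u*0.528073 + p_m*5.416451 + p_d*20.292530] = 6.839690


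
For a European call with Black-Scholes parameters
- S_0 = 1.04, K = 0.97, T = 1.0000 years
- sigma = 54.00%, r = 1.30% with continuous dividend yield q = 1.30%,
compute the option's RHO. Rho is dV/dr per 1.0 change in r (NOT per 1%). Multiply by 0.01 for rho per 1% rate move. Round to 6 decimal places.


Answer: Rho = 0.425069

Derivation:
d1 = 0.3990368901; d2 = -0.1409631099
phi(d1) = 0.3684118706; exp(-qT) = 0.9870841350; exp(-rT) = 0.9870841350
N(d2) = 0.4439495426
Rho = K*T*exp(-rT)*N(d2) = 0.9700 * 1.0000 * 0.9870841350 * 0.4439495426 = 0.425069


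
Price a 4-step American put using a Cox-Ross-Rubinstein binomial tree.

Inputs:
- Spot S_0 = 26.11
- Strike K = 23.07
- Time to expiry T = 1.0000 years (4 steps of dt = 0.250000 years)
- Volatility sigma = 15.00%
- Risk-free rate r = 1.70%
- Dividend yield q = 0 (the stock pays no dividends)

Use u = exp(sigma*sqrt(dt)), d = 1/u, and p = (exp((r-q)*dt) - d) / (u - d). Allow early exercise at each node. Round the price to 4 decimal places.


Answer: Price = V(0,0) = 0.3643

Derivation:
dt = T/N = 0.250000
u = exp(sigma*sqrt(dt)) = 1.077884; d = 1/u = 0.927743
p = (exp((r-q)*dt) - d) / (u - d) = 0.509626
Discount per step: exp(-r*dt) = 0.995759
Stock lattice S(k, i) with i counting down-moves:
  k=0: S(0,0) = 26.1100
  k=1: S(1,0) = 28.1436; S(1,1) = 24.2234
  k=2: S(2,0) = 30.3355; S(2,1) = 26.1100; S(2,2) = 22.4731
  k=3: S(3,0) = 32.6981; S(3,1) = 28.1436; S(3,2) = 24.2234; S(3,3) = 20.8493
  k=4: S(4,0) = 35.2448; S(4,1) = 30.3355; S(4,2) = 26.1100; S(4,3) = 22.4731; S(4,4) = 19.3428
Terminal payoffs V(N, i) = max(K - S_T, 0):
  V(4,0) = 0.000000; V(4,1) = 0.000000; V(4,2) = 0.000000; V(4,3) = 0.596915; V(4,4) = 3.727236
Backward induction: V(k, i) = exp(-r*dt) * [p * V(k+1, i) + (1-p) * V(k+1, i+1)]; then take max(V_cont, immediate exercise) for American.
  V(3,0) = exp(-r*dt) * [p*0.000000 + (1-p)*0.000000] = 0.000000; exercise = 0.000000; V(3,0) = max -> 0.000000
  V(3,1) = exp(-r*dt) * [p*0.000000 + (1-p)*0.000000] = 0.000000; exercise = 0.000000; V(3,1) = max -> 0.000000
  V(3,2) = exp(-r*dt) * [p*0.000000 + (1-p)*0.596915] = 0.291470; exercise = 0.000000; V(3,2) = max -> 0.291470
  V(3,3) = exp(-r*dt) * [p*0.596915 + (1-p)*3.727236] = 2.122902; exercise = 2.220742; V(3,3) = max -> 2.220742
  V(2,0) = exp(-r*dt) * [p*0.000000 + (1-p)*0.000000] = 0.000000; exercise = 0.000000; V(2,0) = max -> 0.000000
  V(2,1) = exp(-r*dt) * [p*0.000000 + (1-p)*0.291470] = 0.142323; exercise = 0.000000; V(2,1) = max -> 0.142323
  V(2,2) = exp(-r*dt) * [p*0.291470 + (1-p)*2.220742] = 1.232287; exercise = 0.596915; V(2,2) = max -> 1.232287
  V(1,0) = exp(-r*dt) * [p*0.000000 + (1-p)*0.142323] = 0.069496; exercise = 0.000000; V(1,0) = max -> 0.069496
  V(1,1) = exp(-r*dt) * [p*0.142323 + (1-p)*1.232287] = 0.673943; exercise = 0.000000; V(1,1) = max -> 0.673943
  V(0,0) = exp(-r*dt) * [p*0.069496 + (1-p)*0.673943] = 0.364349; exercise = 0.000000; V(0,0) = max -> 0.364349


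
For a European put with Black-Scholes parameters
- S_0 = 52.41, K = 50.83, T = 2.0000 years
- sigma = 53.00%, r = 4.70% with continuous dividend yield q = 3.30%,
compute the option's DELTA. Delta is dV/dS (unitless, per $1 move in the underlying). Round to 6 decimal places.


Answer: Delta = -0.304512

Derivation:
d1 = 0.4529628398; d2 = -0.2965703483
phi(d1) = 0.3600450198; exp(-qT) = 0.9361308643; exp(-rT) = 0.9102827622
N(-d1) = 0.3252877500
Delta = -exp(-qT) * N(-d1) = -0.9361308643 * 0.3252877500 = -0.304512


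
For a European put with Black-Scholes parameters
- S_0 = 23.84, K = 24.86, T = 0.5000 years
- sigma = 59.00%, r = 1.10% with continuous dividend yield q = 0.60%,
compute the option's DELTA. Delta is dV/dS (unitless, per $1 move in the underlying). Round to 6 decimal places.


d1 = 0.1141671984; d2 = -0.3030258025
phi(d1) = 0.3963507974; exp(-qT) = 0.9970044955; exp(-rT) = 0.9945150973
N(-d1) = 0.4545526269
Delta = -exp(-qT) * N(-d1) = -0.9970044955 * 0.4545526269 = -0.453191

Answer: Delta = -0.453191


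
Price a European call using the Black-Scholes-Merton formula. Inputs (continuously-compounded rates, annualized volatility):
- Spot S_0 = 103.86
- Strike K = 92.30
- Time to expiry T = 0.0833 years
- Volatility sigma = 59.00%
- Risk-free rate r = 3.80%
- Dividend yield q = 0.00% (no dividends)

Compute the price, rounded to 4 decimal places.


Answer: Price = 14.1791

Derivation:
d1 = (ln(S/K) + (r - q + 0.5*sigma^2) * T) / (sigma * sqrt(T)) = 0.79668820
d2 = d1 - sigma * sqrt(T) = 0.62640393
exp(-rT) = 0.99683960; exp(-qT) = 1.00000000
C = S_0 * exp(-qT) * N(d1) - K * exp(-rT) * N(d2)
N(d1) = 0.78718393; N(d2) = 0.73447499
C = 103.8600 * 1.00000000 * 0.78718393 - 92.3000 * 0.99683960 * 0.73447499 = 14.1791


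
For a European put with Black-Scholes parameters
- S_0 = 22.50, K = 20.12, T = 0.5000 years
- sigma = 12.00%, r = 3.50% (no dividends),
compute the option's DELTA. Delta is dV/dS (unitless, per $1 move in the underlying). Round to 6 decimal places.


Answer: Delta = -0.058645

Derivation:
d1 = 1.5662528809; d2 = 1.4814000672
phi(d1) = 0.1170080461; exp(-qT) = 1.0000000000; exp(-rT) = 0.9826522357
N(-d1) = 0.0586447136
Delta = -exp(-qT) * N(-d1) = -1.0000000000 * 0.0586447136 = -0.058645


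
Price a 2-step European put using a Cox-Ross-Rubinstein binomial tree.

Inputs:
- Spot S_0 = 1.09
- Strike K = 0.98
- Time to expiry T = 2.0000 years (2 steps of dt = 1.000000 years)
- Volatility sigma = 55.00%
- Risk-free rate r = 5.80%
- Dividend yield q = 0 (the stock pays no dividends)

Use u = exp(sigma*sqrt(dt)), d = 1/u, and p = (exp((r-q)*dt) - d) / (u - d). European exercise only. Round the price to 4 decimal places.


Answer: Price = V(0,0) = 0.1865

Derivation:
dt = T/N = 1.000000
u = exp(sigma*sqrt(dt)) = 1.733253; d = 1/u = 0.576950
p = (exp((r-q)*dt) - d) / (u - d) = 0.417507
Discount per step: exp(-r*dt) = 0.943650
Stock lattice S(k, i) with i counting down-moves:
  k=0: S(0,0) = 1.0900
  k=1: S(1,0) = 1.8892; S(1,1) = 0.6289
  k=2: S(2,0) = 3.2745; S(2,1) = 1.0900; S(2,2) = 0.3628
Terminal payoffs V(N, i) = max(K - S_T, 0):
  V(2,0) = 0.000000; V(2,1) = 0.000000; V(2,2) = 0.617171
Backward induction: V(k, i) = exp(-r*dt) * [p * V(k+1, i) + (1-p) * V(k+1, i+1)].
  V(1,0) = exp(-r*dt) * [p*0.000000 + (1-p)*0.000000] = 0.000000
  V(1,1) = exp(-r*dt) * [p*0.000000 + (1-p)*0.617171] = 0.339240
  V(0,0) = exp(-r*dt) * [p*0.000000 + (1-p)*0.339240] = 0.186469


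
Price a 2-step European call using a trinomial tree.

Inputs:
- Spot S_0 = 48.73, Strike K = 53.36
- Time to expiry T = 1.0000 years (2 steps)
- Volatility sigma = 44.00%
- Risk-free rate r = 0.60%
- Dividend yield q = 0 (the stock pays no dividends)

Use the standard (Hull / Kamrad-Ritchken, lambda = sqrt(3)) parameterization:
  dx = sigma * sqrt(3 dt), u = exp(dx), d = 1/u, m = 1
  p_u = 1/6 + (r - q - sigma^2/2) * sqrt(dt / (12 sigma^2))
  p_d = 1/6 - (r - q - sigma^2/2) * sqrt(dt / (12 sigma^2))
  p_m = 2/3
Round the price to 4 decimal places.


Answer: Price = V(0,0) = 6.3644

Derivation:
dt = T/N = 0.500000; dx = sigma*sqrt(3*dt) = 0.538888
u = exp(dx) = 1.714099; d = 1/u = 0.583397
p_u = 0.124543, p_m = 0.666667, p_d = 0.208790
Discount per step: exp(-r*dt) = 0.997004
Stock lattice S(k, j) with j the centered position index:
  k=0: S(0,+0) = 48.7300
  k=1: S(1,-1) = 28.4289; S(1,+0) = 48.7300; S(1,+1) = 83.5281
  k=2: S(2,-2) = 16.5853; S(2,-1) = 28.4289; S(2,+0) = 48.7300; S(2,+1) = 83.5281; S(2,+2) = 143.1754
Terminal payoffs V(N, j) = max(S_T - K, 0):
  V(2,-2) = 0.000000; V(2,-1) = 0.000000; V(2,+0) = 0.000000; V(2,+1) = 30.168058; V(2,+2) = 89.815384
Backward induction: V(k, j) = exp(-r*dt) * [p_u * V(k+1, j+1) + p_m * V(k+1, j) + p_d * V(k+1, j-1)]
  V(1,-1) = exp(-r*dt) * [p_u*0.000000 + p_m*0.000000 + p_d*0.000000] = 0.000000
  V(1,+0) = exp(-r*dt) * [p_u*30.168058 + p_m*0.000000 + p_d*0.000000] = 3.745962
  V(1,+1) = exp(-r*dt) * [p_u*89.815384 + p_m*30.168058 + p_d*0.000000] = 31.204151
  V(0,+0) = exp(-r*dt) * [p_u*31.204151 + p_m*3.745962 + p_d*0.000000] = 6.364440


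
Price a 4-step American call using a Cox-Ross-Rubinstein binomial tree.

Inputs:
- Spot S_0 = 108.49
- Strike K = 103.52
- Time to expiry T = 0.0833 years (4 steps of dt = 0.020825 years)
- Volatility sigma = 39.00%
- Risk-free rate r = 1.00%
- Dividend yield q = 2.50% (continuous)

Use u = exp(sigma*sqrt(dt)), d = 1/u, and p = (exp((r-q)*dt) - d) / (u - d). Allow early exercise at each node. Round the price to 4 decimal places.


Answer: Price = V(0,0) = 7.8181

Derivation:
dt = T/N = 0.020825
u = exp(sigma*sqrt(dt)) = 1.057894; d = 1/u = 0.945274
p = (exp((r-q)*dt) - d) / (u - d) = 0.483160
Discount per step: exp(-r*dt) = 0.999792
Stock lattice S(k, i) with i counting down-moves:
  k=0: S(0,0) = 108.4900
  k=1: S(1,0) = 114.7709; S(1,1) = 102.5528
  k=2: S(2,0) = 121.4155; S(2,1) = 108.4900; S(2,2) = 96.9405
  k=3: S(3,0) = 128.4448; S(3,1) = 114.7709; S(3,2) = 102.5528; S(3,3) = 91.6353
  k=4: S(4,0) = 135.8810; S(4,1) = 121.4155; S(4,2) = 108.4900; S(4,3) = 96.9405; S(4,4) = 86.6205
Terminal payoffs V(N, i) = max(S_T - K, 0):
  V(4,0) = 32.361009; V(4,1) = 17.895529; V(4,2) = 4.970000; V(4,3) = 0.000000; V(4,4) = 0.000000
Backward induction: V(k, i) = exp(-r*dt) * [p * V(k+1, i) + (1-p) * V(k+1, i+1)]; then take max(V_cont, immediate exercise) for American.
  V(3,0) = exp(-r*dt) * [p*32.361009 + (1-p)*17.895529] = 24.879494; exercise = 24.924792; V(3,0) = max -> 24.924792
  V(3,1) = exp(-r*dt) * [p*17.895529 + (1-p)*4.970000] = 11.212768; exercise = 11.250949; V(3,1) = max -> 11.250949
  V(3,2) = exp(-r*dt) * [p*4.970000 + (1-p)*0.000000] = 2.400807; exercise = 0.000000; V(3,2) = max -> 2.400807
  V(3,3) = exp(-r*dt) * [p*0.000000 + (1-p)*0.000000] = 0.000000; exercise = 0.000000; V(3,3) = max -> 0.000000
  V(2,0) = exp(-r*dt) * [p*24.924792 + (1-p)*11.250949] = 17.853889; exercise = 17.895529; V(2,0) = max -> 17.895529
  V(2,1) = exp(-r*dt) * [p*11.250949 + (1-p)*2.400807] = 6.675454; exercise = 4.970000; V(2,1) = max -> 6.675454
  V(2,2) = exp(-r*dt) * [p*2.400807 + (1-p)*0.000000] = 1.159733; exercise = 0.000000; V(2,2) = max -> 1.159733
  V(1,0) = exp(-r*dt) * [p*17.895529 + (1-p)*6.675454] = 12.094031; exercise = 11.250949; V(1,0) = max -> 12.094031
  V(1,1) = exp(-r*dt) * [p*6.675454 + (1-p)*1.159733] = 3.823914; exercise = 0.000000; V(1,1) = max -> 3.823914
  V(0,0) = exp(-r*dt) * [p*12.094031 + (1-p)*3.823914] = 7.818078; exercise = 4.970000; V(0,0) = max -> 7.818078


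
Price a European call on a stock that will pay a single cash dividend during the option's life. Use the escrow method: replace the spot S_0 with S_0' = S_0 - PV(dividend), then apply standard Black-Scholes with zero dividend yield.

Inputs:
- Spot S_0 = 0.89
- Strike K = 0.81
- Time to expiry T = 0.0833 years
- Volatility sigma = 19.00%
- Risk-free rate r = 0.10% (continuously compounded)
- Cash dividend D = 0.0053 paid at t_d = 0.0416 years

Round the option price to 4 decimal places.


PV(D) = D * exp(-r * t_d) = 0.0053 * 0.99995840 = 0.00529978
S_0' = S_0 - PV(D) = 0.8900 - 0.00529978 = 0.88470022
d1 = (ln(S_0'/K) + (r + sigma^2/2)*T) / (sigma*sqrt(T)) = 1.63759819
d2 = d1 - sigma*sqrt(T) = 1.58276088
exp(-rT) = 0.99991670
N(d1) = 0.94924723; N(d2) = 0.94326201
C = S_0' * N(d1) - K * exp(-rT) * N(d2) = 0.88470022 * 0.94924723 - 0.8100 * 0.99991670 * 0.94326201 = 0.0758

Answer: Price = 0.0758


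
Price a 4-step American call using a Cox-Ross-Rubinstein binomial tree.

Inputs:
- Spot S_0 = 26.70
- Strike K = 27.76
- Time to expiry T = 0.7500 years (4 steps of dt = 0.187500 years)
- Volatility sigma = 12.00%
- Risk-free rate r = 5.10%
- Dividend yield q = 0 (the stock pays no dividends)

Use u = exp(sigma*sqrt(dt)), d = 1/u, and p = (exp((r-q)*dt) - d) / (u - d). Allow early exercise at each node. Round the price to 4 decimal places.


dt = T/N = 0.187500
u = exp(sigma*sqrt(dt)) = 1.053335; d = 1/u = 0.949365
p = (exp((r-q)*dt) - d) / (u - d) = 0.579428
Discount per step: exp(-r*dt) = 0.990483
Stock lattice S(k, i) with i counting down-moves:
  k=0: S(0,0) = 26.7000
  k=1: S(1,0) = 28.1241; S(1,1) = 25.3481
  k=2: S(2,0) = 29.6241; S(2,1) = 26.7000; S(2,2) = 24.0646
  k=3: S(3,0) = 31.2041; S(3,1) = 28.1241; S(3,2) = 25.3481; S(3,3) = 22.8461
  k=4: S(4,0) = 32.8683; S(4,1) = 29.6241; S(4,2) = 26.7000; S(4,3) = 24.0646; S(4,4) = 21.6893
Terminal payoffs V(N, i) = max(S_T - K, 0):
  V(4,0) = 5.108333; V(4,1) = 1.864052; V(4,2) = 0.000000; V(4,3) = 0.000000; V(4,4) = 0.000000
Backward induction: V(k, i) = exp(-r*dt) * [p * V(k+1, i) + (1-p) * V(k+1, i+1)]; then take max(V_cont, immediate exercise) for American.
  V(3,0) = exp(-r*dt) * [p*5.108333 + (1-p)*1.864052] = 3.708247; exercise = 3.444058; V(3,0) = max -> 3.708247
  V(3,1) = exp(-r*dt) * [p*1.864052 + (1-p)*0.000000] = 1.069804; exercise = 0.364050; V(3,1) = max -> 1.069804
  V(3,2) = exp(-r*dt) * [p*0.000000 + (1-p)*0.000000] = 0.000000; exercise = 0.000000; V(3,2) = max -> 0.000000
  V(3,3) = exp(-r*dt) * [p*0.000000 + (1-p)*0.000000] = 0.000000; exercise = 0.000000; V(3,3) = max -> 0.000000
  V(2,0) = exp(-r*dt) * [p*3.708247 + (1-p)*1.069804] = 2.573860; exercise = 1.864052; V(2,0) = max -> 2.573860
  V(2,1) = exp(-r*dt) * [p*1.069804 + (1-p)*0.000000] = 0.613975; exercise = 0.000000; V(2,1) = max -> 0.613975
  V(2,2) = exp(-r*dt) * [p*0.000000 + (1-p)*0.000000] = 0.000000; exercise = 0.000000; V(2,2) = max -> 0.000000
  V(1,0) = exp(-r*dt) * [p*2.573860 + (1-p)*0.613975] = 1.732936; exercise = 0.364050; V(1,0) = max -> 1.732936
  V(1,1) = exp(-r*dt) * [p*0.613975 + (1-p)*0.000000] = 0.352368; exercise = 0.000000; V(1,1) = max -> 0.352368
  V(0,0) = exp(-r*dt) * [p*1.732936 + (1-p)*0.352368] = 1.141340; exercise = 0.000000; V(0,0) = max -> 1.141340

Answer: Price = V(0,0) = 1.1413


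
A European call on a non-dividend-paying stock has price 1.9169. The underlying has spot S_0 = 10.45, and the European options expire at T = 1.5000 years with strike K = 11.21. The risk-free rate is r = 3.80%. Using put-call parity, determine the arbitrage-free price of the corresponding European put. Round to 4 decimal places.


Answer: Put price = 2.0558

Derivation:
Put-call parity: C - P = S_0 * exp(-qT) - K * exp(-rT).
S_0 * exp(-qT) = 10.4500 * 1.00000000 = 10.45000000
K * exp(-rT) = 11.2100 * 0.94459407 = 10.58889952
P = C - S*exp(-qT) + K*exp(-rT)
P = 1.9169 - 10.45000000 + 10.58889952 = 2.0558


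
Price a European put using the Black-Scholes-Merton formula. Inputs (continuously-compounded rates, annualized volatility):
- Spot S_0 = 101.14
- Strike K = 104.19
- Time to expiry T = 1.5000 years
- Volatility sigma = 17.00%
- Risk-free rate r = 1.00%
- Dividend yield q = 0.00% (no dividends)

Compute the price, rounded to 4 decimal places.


d1 = (ln(S/K) + (r - q + 0.5*sigma^2) * T) / (sigma * sqrt(T)) = 0.03345014
d2 = d1 - sigma * sqrt(T) = -0.17475649
exp(-rT) = 0.98511194; exp(-qT) = 1.00000000
P = K * exp(-rT) * N(-d2) - S_0 * exp(-qT) * N(-d1)
N(-d1) = 0.48665781; N(-d2) = 0.56936451
P = 104.1900 * 0.98511194 * 0.56936451 - 101.1400 * 1.00000000 * 0.48665781 = 9.2183

Answer: Price = 9.2183


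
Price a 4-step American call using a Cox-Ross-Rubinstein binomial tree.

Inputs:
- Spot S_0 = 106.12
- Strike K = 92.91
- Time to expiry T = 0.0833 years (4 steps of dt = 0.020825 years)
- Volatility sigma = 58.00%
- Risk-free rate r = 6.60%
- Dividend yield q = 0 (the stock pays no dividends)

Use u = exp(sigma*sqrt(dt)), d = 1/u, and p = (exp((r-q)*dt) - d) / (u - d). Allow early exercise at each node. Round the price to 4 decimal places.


Answer: Price = V(0,0) = 15.7087

Derivation:
dt = T/N = 0.020825
u = exp(sigma*sqrt(dt)) = 1.087302; d = 1/u = 0.919708
p = (exp((r-q)*dt) - d) / (u - d) = 0.487294
Discount per step: exp(-r*dt) = 0.998626
Stock lattice S(k, i) with i counting down-moves:
  k=0: S(0,0) = 106.1200
  k=1: S(1,0) = 115.3844; S(1,1) = 97.5994
  k=2: S(2,0) = 125.4577; S(2,1) = 106.1200; S(2,2) = 89.7630
  k=3: S(3,0) = 136.4104; S(3,1) = 115.3844; S(3,2) = 97.5994; S(3,3) = 82.5557
  k=4: S(4,0) = 148.3192; S(4,1) = 125.4577; S(4,2) = 106.1200; S(4,3) = 89.7630; S(4,4) = 75.9272
Terminal payoffs V(N, i) = max(S_T - K, 0):
  V(4,0) = 55.409200; V(4,1) = 32.547696; V(4,2) = 13.210000; V(4,3) = 0.000000; V(4,4) = 0.000000
Backward induction: V(k, i) = exp(-r*dt) * [p * V(k+1, i) + (1-p) * V(k+1, i+1)]; then take max(V_cont, immediate exercise) for American.
  V(3,0) = exp(-r*dt) * [p*55.409200 + (1-p)*32.547696] = 43.627968; exercise = 43.500355; V(3,0) = max -> 43.627968
  V(3,1) = exp(-r*dt) * [p*32.547696 + (1-p)*13.210000] = 22.602060; exercise = 22.474447; V(3,1) = max -> 22.602060
  V(3,2) = exp(-r*dt) * [p*13.210000 + (1-p)*0.000000] = 6.428315; exercise = 4.689414; V(3,2) = max -> 6.428315
  V(3,3) = exp(-r*dt) * [p*0.000000 + (1-p)*0.000000] = 0.000000; exercise = 0.000000; V(3,3) = max -> 0.000000
  V(2,0) = exp(-r*dt) * [p*43.627968 + (1-p)*22.602060] = 32.802746; exercise = 32.547696; V(2,0) = max -> 32.802746
  V(2,1) = exp(-r*dt) * [p*22.602060 + (1-p)*6.428315] = 14.290032; exercise = 13.210000; V(2,1) = max -> 14.290032
  V(2,2) = exp(-r*dt) * [p*6.428315 + (1-p)*0.000000] = 3.128178; exercise = 0.000000; V(2,2) = max -> 3.128178
  V(1,0) = exp(-r*dt) * [p*32.802746 + (1-p)*14.290032] = 23.279151; exercise = 22.474447; V(1,0) = max -> 23.279151
  V(1,1) = exp(-r*dt) * [p*14.290032 + (1-p)*3.128178] = 8.555517; exercise = 4.689414; V(1,1) = max -> 8.555517
  V(0,0) = exp(-r*dt) * [p*23.279151 + (1-p)*8.555517] = 15.708653; exercise = 13.210000; V(0,0) = max -> 15.708653


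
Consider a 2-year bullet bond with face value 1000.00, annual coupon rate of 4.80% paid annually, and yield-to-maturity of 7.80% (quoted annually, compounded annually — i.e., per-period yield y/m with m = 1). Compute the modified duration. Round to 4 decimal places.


Answer: Modified duration = 1.8116

Derivation:
Coupon per period c = face * coupon_rate / m = 48.000000
Periods per year m = 1; per-period yield y/m = 0.078000
Number of cashflows N = 2
Cashflows (t years, CF_t, discount factor 1/(1+y/m)^(m*t), PV):
  t = 1.0000: CF_t = 48.000000, DF = 0.927644, PV = 44.526902
  t = 2.0000: CF_t = 1048.000000, DF = 0.860523, PV = 901.828095
Price P = sum_t PV_t = 946.354997
First compute Macaulay numerator sum_t t * PV_t:
  t * PV_t at t = 1.0000: 44.526902
  t * PV_t at t = 2.0000: 1803.656190
Macaulay duration D = 1848.183092 / 946.354997 = 1.952949
Modified duration = D / (1 + y/m) = 1.952949 / (1 + 0.078000) = 1.811641


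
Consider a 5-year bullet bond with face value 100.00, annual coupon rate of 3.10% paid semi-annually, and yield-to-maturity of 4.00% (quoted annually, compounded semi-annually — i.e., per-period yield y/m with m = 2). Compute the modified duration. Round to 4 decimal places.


Answer: Modified duration = 4.5703

Derivation:
Coupon per period c = face * coupon_rate / m = 1.550000
Periods per year m = 2; per-period yield y/m = 0.020000
Number of cashflows N = 10
Cashflows (t years, CF_t, discount factor 1/(1+y/m)^(m*t), PV):
  t = 0.5000: CF_t = 1.550000, DF = 0.980392, PV = 1.519608
  t = 1.0000: CF_t = 1.550000, DF = 0.961169, PV = 1.489812
  t = 1.5000: CF_t = 1.550000, DF = 0.942322, PV = 1.460600
  t = 2.0000: CF_t = 1.550000, DF = 0.923845, PV = 1.431960
  t = 2.5000: CF_t = 1.550000, DF = 0.905731, PV = 1.403883
  t = 3.0000: CF_t = 1.550000, DF = 0.887971, PV = 1.376356
  t = 3.5000: CF_t = 1.550000, DF = 0.870560, PV = 1.349368
  t = 4.0000: CF_t = 1.550000, DF = 0.853490, PV = 1.322910
  t = 4.5000: CF_t = 1.550000, DF = 0.836755, PV = 1.296971
  t = 5.0000: CF_t = 101.550000, DF = 0.820348, PV = 83.306370
Price P = sum_t PV_t = 95.957837
First compute Macaulay numerator sum_t t * PV_t:
  t * PV_t at t = 0.5000: 0.759804
  t * PV_t at t = 1.0000: 1.489812
  t * PV_t at t = 1.5000: 2.190899
  t * PV_t at t = 2.0000: 2.863921
  t * PV_t at t = 2.5000: 3.509707
  t * PV_t at t = 3.0000: 4.129067
  t * PV_t at t = 3.5000: 4.722789
  t * PV_t at t = 4.0000: 5.291640
  t * PV_t at t = 4.5000: 5.836368
  t * PV_t at t = 5.0000: 416.531849
Macaulay duration D = 447.325856 / 95.957837 = 4.661692
Modified duration = D / (1 + y/m) = 4.661692 / (1 + 0.020000) = 4.570286


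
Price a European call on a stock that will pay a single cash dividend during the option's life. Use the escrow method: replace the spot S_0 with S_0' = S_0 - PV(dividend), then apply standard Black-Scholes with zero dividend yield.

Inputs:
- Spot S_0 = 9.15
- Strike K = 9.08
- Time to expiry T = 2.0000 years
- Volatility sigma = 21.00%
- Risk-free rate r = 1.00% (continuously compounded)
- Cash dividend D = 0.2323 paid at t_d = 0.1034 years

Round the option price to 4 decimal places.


PV(D) = D * exp(-r * t_d) = 0.2323 * 0.99896653 = 0.23205993
S_0' = S_0 - PV(D) = 9.1500 - 0.23205993 = 8.91794007
d1 = (ln(S_0'/K) + (r + sigma^2/2)*T) / (sigma*sqrt(T)) = 0.15519578
d2 = d1 - sigma*sqrt(T) = -0.14178907
exp(-rT) = 0.98019867
N(d1) = 0.56166651; N(d2) = 0.44362331
C = S_0' * N(d1) - K * exp(-rT) * N(d2) = 8.91794007 * 0.56166651 - 9.0800 * 0.98019867 * 0.44362331 = 1.0606

Answer: Price = 1.0606


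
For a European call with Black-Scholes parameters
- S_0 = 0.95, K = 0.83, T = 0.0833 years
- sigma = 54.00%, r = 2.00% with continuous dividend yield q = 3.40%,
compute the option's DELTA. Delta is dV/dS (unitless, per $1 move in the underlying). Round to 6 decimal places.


Answer: Delta = 0.823254

Derivation:
d1 = 0.9368754913; d2 = 0.7810220986
phi(d1) = 0.2572244121; exp(-qT) = 0.9971718069; exp(-rT) = 0.9983353870
N(d1) = 0.8255886962
Delta = exp(-qT) * N(d1) = 0.9971718069 * 0.8255886962 = 0.823254


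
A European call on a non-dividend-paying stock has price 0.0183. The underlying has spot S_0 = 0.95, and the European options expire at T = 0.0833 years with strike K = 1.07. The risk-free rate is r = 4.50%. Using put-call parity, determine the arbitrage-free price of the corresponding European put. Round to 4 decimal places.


Answer: Put price = 0.1343

Derivation:
Put-call parity: C - P = S_0 * exp(-qT) - K * exp(-rT).
S_0 * exp(-qT) = 0.9500 * 1.00000000 = 0.95000000
K * exp(-rT) = 1.0700 * 0.99625852 = 1.06599661
P = C - S*exp(-qT) + K*exp(-rT)
P = 0.0183 - 0.95000000 + 1.06599661 = 0.1343


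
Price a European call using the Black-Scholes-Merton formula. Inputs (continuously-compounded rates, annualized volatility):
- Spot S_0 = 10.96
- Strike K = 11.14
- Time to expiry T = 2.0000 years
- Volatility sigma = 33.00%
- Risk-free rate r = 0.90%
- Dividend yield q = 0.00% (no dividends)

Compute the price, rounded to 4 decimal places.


Answer: Price = 2.0298

Derivation:
d1 = (ln(S/K) + (r - q + 0.5*sigma^2) * T) / (sigma * sqrt(T)) = 0.23700944
d2 = d1 - sigma * sqrt(T) = -0.22968104
exp(-rT) = 0.98216103; exp(-qT) = 1.00000000
C = S_0 * exp(-qT) * N(d1) - K * exp(-rT) * N(d2)
N(d1) = 0.59367527; N(d2) = 0.40916982
C = 10.9600 * 1.00000000 * 0.59367527 - 11.1400 * 0.98216103 * 0.40916982 = 2.0298


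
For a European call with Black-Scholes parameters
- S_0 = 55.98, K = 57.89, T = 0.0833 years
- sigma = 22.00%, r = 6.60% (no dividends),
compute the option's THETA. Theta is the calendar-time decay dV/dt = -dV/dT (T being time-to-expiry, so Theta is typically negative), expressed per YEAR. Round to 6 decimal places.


d1 = -0.4100507921; d2 = -0.4735466187
phi(d1) = 0.3667740239; exp(-qT) = 1.0000000000; exp(-rT) = 0.9945172852
Theta = -S*exp(-qT)*phi(d1)*sigma/(2*sqrt(T)) - r*K*exp(-rT)*N(d2) + q*S*exp(-qT)*N(d1)
N(d1) = 0.3408843444; N(d2) = 0.3179116248; sqrt(T) = 0.2886173938
Term 1 = -55.9800 * 1.0000000000 * 0.3667740239 * 0.2200 / (2 * 0.2886173938) = -7.8253117549
Term 2 = -0.0660 * 57.8900 * 0.9945172852 * 0.3179116248 = -1.2079980398
Term 3 = 0 (no dividend yield, q = 0)
Theta = -7.8253117549 + (-1.2079980398) + (0.0000000000) = -9.033310

Answer: Theta = -9.033310


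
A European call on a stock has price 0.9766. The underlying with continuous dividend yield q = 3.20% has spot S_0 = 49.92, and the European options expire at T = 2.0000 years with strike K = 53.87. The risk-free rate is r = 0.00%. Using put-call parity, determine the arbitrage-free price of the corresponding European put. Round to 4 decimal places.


Answer: Put price = 8.0214

Derivation:
Put-call parity: C - P = S_0 * exp(-qT) - K * exp(-rT).
S_0 * exp(-qT) = 49.9200 * 0.93800500 = 46.82520958
K * exp(-rT) = 53.8700 * 1.00000000 = 53.87000000
P = C - S*exp(-qT) + K*exp(-rT)
P = 0.9766 - 46.82520958 + 53.87000000 = 8.0214


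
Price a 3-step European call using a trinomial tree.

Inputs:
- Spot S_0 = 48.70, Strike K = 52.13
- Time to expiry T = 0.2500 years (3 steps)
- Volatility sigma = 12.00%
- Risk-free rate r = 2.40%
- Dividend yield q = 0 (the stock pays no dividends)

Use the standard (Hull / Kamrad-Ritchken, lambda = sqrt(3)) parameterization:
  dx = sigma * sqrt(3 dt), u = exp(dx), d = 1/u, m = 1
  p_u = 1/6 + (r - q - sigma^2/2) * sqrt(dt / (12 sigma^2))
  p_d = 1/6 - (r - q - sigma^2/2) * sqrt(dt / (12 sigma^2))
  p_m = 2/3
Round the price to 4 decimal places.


dt = T/N = 0.083333; dx = sigma*sqrt(3*dt) = 0.060000
u = exp(dx) = 1.061837; d = 1/u = 0.941765
p_u = 0.178333, p_m = 0.666667, p_d = 0.155000
Discount per step: exp(-r*dt) = 0.998002
Stock lattice S(k, j) with j the centered position index:
  k=0: S(0,+0) = 48.7000
  k=1: S(1,-1) = 45.8639; S(1,+0) = 48.7000; S(1,+1) = 51.7114
  k=2: S(2,-2) = 43.1930; S(2,-1) = 45.8639; S(2,+0) = 48.7000; S(2,+1) = 51.7114; S(2,+2) = 54.9091
  k=3: S(3,-3) = 40.6777; S(3,-2) = 43.1930; S(3,-1) = 45.8639; S(3,+0) = 48.7000; S(3,+1) = 51.7114; S(3,+2) = 54.9091; S(3,+3) = 58.3045
Terminal payoffs V(N, j) = max(S_T - K, 0):
  V(3,-3) = 0.000000; V(3,-2) = 0.000000; V(3,-1) = 0.000000; V(3,+0) = 0.000000; V(3,+1) = 0.000000; V(3,+2) = 2.779097; V(3,+3) = 6.174486
Backward induction: V(k, j) = exp(-r*dt) * [p_u * V(k+1, j+1) + p_m * V(k+1, j) + p_d * V(k+1, j-1)]
  V(2,-2) = exp(-r*dt) * [p_u*0.000000 + p_m*0.000000 + p_d*0.000000] = 0.000000
  V(2,-1) = exp(-r*dt) * [p_u*0.000000 + p_m*0.000000 + p_d*0.000000] = 0.000000
  V(2,+0) = exp(-r*dt) * [p_u*0.000000 + p_m*0.000000 + p_d*0.000000] = 0.000000
  V(2,+1) = exp(-r*dt) * [p_u*2.779097 + p_m*0.000000 + p_d*0.000000] = 0.494615
  V(2,+2) = exp(-r*dt) * [p_u*6.174486 + p_m*2.779097 + p_d*0.000000] = 2.947946
  V(1,-1) = exp(-r*dt) * [p_u*0.000000 + p_m*0.000000 + p_d*0.000000] = 0.000000
  V(1,+0) = exp(-r*dt) * [p_u*0.494615 + p_m*0.000000 + p_d*0.000000] = 0.088030
  V(1,+1) = exp(-r*dt) * [p_u*2.947946 + p_m*0.494615 + p_d*0.000000] = 0.853751
  V(0,+0) = exp(-r*dt) * [p_u*0.853751 + p_m*0.088030 + p_d*0.000000] = 0.210518

Answer: Price = V(0,0) = 0.2105


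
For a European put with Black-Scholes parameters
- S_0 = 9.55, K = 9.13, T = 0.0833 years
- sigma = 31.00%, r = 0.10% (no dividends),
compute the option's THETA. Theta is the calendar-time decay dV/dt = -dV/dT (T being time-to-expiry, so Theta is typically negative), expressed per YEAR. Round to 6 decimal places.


Answer: Theta = -1.757525

Derivation:
d1 = 0.5483465021; d2 = 0.4588751101
phi(d1) = 0.3432554090; exp(-qT) = 1.0000000000; exp(-rT) = 0.9999167035
Theta = -S*exp(-qT)*phi(d1)*sigma/(2*sqrt(T)) + r*K*exp(-rT)*N(-d2) - q*S*exp(-qT)*N(-d1)
N(-d1) = 0.2917270014; N(-d2) = 0.3231619267; sqrt(T) = 0.2886173938
Term 1 = -9.5500 * 1.0000000000 * 0.3432554090 * 0.3100 / (2 * 0.2886173938) = -1.7604753909
Term 2 = 0.0010 * 9.1300 * 0.9999167035 * 0.3231619267 = 0.0029502226
Term 3 = 0 (no dividend yield, q = 0)
Theta = -1.7604753909 + (0.0029502226) + (0.0000000000) = -1.757525


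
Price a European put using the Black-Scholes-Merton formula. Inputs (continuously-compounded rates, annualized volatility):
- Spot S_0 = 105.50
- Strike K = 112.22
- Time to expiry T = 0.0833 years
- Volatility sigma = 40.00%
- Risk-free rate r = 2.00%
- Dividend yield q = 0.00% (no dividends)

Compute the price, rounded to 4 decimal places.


d1 = (ln(S/K) + (r - q + 0.5*sigma^2) * T) / (sigma * sqrt(T)) = -0.46272573
d2 = d1 - sigma * sqrt(T) = -0.57817269
exp(-rT) = 0.99833539; exp(-qT) = 1.00000000
P = K * exp(-rT) * N(-d2) - S_0 * exp(-qT) * N(-d1)
N(-d1) = 0.67821951; N(-d2) = 0.71842623
P = 112.2200 * 0.99833539 * 0.71842623 - 105.5000 * 1.00000000 * 0.67821951 = 8.9354

Answer: Price = 8.9354


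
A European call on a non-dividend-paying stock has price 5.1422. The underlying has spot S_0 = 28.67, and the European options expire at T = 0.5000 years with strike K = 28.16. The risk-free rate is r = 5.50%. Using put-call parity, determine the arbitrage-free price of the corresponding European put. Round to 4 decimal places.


Answer: Put price = 3.8684

Derivation:
Put-call parity: C - P = S_0 * exp(-qT) - K * exp(-rT).
S_0 * exp(-qT) = 28.6700 * 1.00000000 = 28.67000000
K * exp(-rT) = 28.1600 * 0.97287468 = 27.39615106
P = C - S*exp(-qT) + K*exp(-rT)
P = 5.1422 - 28.67000000 + 27.39615106 = 3.8684


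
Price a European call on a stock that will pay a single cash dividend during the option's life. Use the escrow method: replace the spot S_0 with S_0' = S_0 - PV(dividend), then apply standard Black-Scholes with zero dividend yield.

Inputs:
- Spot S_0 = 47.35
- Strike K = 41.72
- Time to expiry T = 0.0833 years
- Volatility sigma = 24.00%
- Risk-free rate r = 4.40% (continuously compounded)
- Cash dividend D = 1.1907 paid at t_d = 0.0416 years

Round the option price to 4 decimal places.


Answer: Price = 4.6803

Derivation:
PV(D) = D * exp(-r * t_d) = 1.1907 * 0.99817127 = 1.18852254
S_0' = S_0 - PV(D) = 47.3500 - 1.18852254 = 46.16147746
d1 = (ln(S_0'/K) + (r + sigma^2/2)*T) / (sigma*sqrt(T)) = 1.54803039
d2 = d1 - sigma*sqrt(T) = 1.47876221
exp(-rT) = 0.99634151
N(d1) = 0.93919251; N(d2) = 0.93039806
C = S_0' * N(d1) - K * exp(-rT) * N(d2) = 46.16147746 * 0.93919251 - 41.7200 * 0.99634151 * 0.93039806 = 4.6803


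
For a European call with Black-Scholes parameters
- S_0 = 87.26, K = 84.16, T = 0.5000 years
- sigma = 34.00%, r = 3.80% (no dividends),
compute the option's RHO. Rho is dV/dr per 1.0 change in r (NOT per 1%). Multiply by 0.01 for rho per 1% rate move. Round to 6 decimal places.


Answer: Rho = 22.440429

Derivation:
d1 = 0.3496951610; d2 = 0.1092788554
phi(d1) = 0.3752803674; exp(-qT) = 1.0000000000; exp(-rT) = 0.9811793622
N(d2) = 0.5435093415
Rho = K*T*exp(-rT)*N(d2) = 84.1600 * 0.5000 * 0.9811793622 * 0.5435093415 = 22.440429


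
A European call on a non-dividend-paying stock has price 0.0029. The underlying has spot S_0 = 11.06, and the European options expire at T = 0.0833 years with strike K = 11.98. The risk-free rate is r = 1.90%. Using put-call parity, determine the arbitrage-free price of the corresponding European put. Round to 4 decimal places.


Answer: Put price = 0.9040

Derivation:
Put-call parity: C - P = S_0 * exp(-qT) - K * exp(-rT).
S_0 * exp(-qT) = 11.0600 * 1.00000000 = 11.06000000
K * exp(-rT) = 11.9800 * 0.99841855 = 11.96105425
P = C - S*exp(-qT) + K*exp(-rT)
P = 0.0029 - 11.06000000 + 11.96105425 = 0.9040


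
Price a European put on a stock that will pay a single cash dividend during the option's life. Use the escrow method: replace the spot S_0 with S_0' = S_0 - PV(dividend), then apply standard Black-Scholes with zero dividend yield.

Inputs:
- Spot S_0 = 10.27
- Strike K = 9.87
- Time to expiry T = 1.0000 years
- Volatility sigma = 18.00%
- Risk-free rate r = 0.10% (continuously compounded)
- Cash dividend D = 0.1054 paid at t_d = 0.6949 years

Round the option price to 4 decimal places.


PV(D) = D * exp(-r * t_d) = 0.1054 * 0.99930534 = 0.10532678
S_0' = S_0 - PV(D) = 10.2700 - 0.10532678 = 10.16467322
d1 = (ln(S_0'/K) + (r + sigma^2/2)*T) / (sigma*sqrt(T)) = 0.25899136
d2 = d1 - sigma*sqrt(T) = 0.07899136
exp(-rT) = 0.99900050
N(-d1) = 0.39782095; N(-d2) = 0.46851975
P = K * exp(-rT) * N(-d2) - S_0' * N(-d1) = 9.8700 * 0.99900050 * 0.46851975 - 10.16467322 * 0.39782095 = 0.5759

Answer: Price = 0.5759


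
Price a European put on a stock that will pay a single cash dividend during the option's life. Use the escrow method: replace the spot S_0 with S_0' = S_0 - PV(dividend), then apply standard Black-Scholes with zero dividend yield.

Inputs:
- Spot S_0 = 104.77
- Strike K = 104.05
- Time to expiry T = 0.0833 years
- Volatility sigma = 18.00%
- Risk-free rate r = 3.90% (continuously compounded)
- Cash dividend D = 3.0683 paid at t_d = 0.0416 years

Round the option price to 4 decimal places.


Answer: Price = 3.2800

Derivation:
PV(D) = D * exp(-r * t_d) = 3.0683 * 0.99837892 = 3.06332603
S_0' = S_0 - PV(D) = 104.7700 - 3.06332603 = 101.70667397
d1 = (ln(S_0'/K) + (r + sigma^2/2)*T) / (sigma*sqrt(T)) = -0.34995326
d2 = d1 - sigma*sqrt(T) = -0.40190439
exp(-rT) = 0.99675657
N(-d1) = 0.63681311; N(-d2) = 0.65612281
P = K * exp(-rT) * N(-d2) - S_0' * N(-d1) = 104.0500 * 0.99675657 * 0.65612281 - 101.70667397 * 0.63681311 = 3.2800


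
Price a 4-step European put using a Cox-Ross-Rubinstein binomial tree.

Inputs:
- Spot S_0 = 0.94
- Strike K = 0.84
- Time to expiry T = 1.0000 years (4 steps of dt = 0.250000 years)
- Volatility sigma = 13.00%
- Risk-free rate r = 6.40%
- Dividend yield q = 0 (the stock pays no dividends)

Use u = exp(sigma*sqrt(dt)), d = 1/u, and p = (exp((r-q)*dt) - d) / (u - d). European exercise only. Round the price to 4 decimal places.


Answer: Price = V(0,0) = 0.0046

Derivation:
dt = T/N = 0.250000
u = exp(sigma*sqrt(dt)) = 1.067159; d = 1/u = 0.937067
p = (exp((r-q)*dt) - d) / (u - d) = 0.607735
Discount per step: exp(-r*dt) = 0.984127
Stock lattice S(k, i) with i counting down-moves:
  k=0: S(0,0) = 0.9400
  k=1: S(1,0) = 1.0031; S(1,1) = 0.8808
  k=2: S(2,0) = 1.0705; S(2,1) = 0.9400; S(2,2) = 0.8254
  k=3: S(3,0) = 1.1424; S(3,1) = 1.0031; S(3,2) = 0.8808; S(3,3) = 0.7735
  k=4: S(4,0) = 1.2191; S(4,1) = 1.0705; S(4,2) = 0.9400; S(4,3) = 0.8254; S(4,4) = 0.7248
Terminal payoffs V(N, i) = max(K - S_T, 0):
  V(4,0) = 0.000000; V(4,1) = 0.000000; V(4,2) = 0.000000; V(4,3) = 0.014590; V(4,4) = 0.115212
Backward induction: V(k, i) = exp(-r*dt) * [p * V(k+1, i) + (1-p) * V(k+1, i+1)].
  V(3,0) = exp(-r*dt) * [p*0.000000 + (1-p)*0.000000] = 0.000000
  V(3,1) = exp(-r*dt) * [p*0.000000 + (1-p)*0.000000] = 0.000000
  V(3,2) = exp(-r*dt) * [p*0.000000 + (1-p)*0.014590] = 0.005632
  V(3,3) = exp(-r*dt) * [p*0.014590 + (1-p)*0.115212] = 0.053202
  V(2,0) = exp(-r*dt) * [p*0.000000 + (1-p)*0.000000] = 0.000000
  V(2,1) = exp(-r*dt) * [p*0.000000 + (1-p)*0.005632] = 0.002174
  V(2,2) = exp(-r*dt) * [p*0.005632 + (1-p)*0.053202] = 0.023907
  V(1,0) = exp(-r*dt) * [p*0.000000 + (1-p)*0.002174] = 0.000839
  V(1,1) = exp(-r*dt) * [p*0.002174 + (1-p)*0.023907] = 0.010529
  V(0,0) = exp(-r*dt) * [p*0.000839 + (1-p)*0.010529] = 0.004567
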